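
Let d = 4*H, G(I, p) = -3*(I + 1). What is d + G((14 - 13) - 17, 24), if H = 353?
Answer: 1457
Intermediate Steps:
G(I, p) = -3 - 3*I (G(I, p) = -3*(1 + I) = -3 - 3*I)
d = 1412 (d = 4*353 = 1412)
d + G((14 - 13) - 17, 24) = 1412 + (-3 - 3*((14 - 13) - 17)) = 1412 + (-3 - 3*(1 - 17)) = 1412 + (-3 - 3*(-16)) = 1412 + (-3 + 48) = 1412 + 45 = 1457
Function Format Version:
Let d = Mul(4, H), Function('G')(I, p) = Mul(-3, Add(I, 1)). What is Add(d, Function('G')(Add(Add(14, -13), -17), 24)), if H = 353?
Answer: 1457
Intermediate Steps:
Function('G')(I, p) = Add(-3, Mul(-3, I)) (Function('G')(I, p) = Mul(-3, Add(1, I)) = Add(-3, Mul(-3, I)))
d = 1412 (d = Mul(4, 353) = 1412)
Add(d, Function('G')(Add(Add(14, -13), -17), 24)) = Add(1412, Add(-3, Mul(-3, Add(Add(14, -13), -17)))) = Add(1412, Add(-3, Mul(-3, Add(1, -17)))) = Add(1412, Add(-3, Mul(-3, -16))) = Add(1412, Add(-3, 48)) = Add(1412, 45) = 1457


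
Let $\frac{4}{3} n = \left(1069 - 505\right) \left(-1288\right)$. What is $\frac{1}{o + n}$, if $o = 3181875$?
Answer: $\frac{1}{2637051} \approx 3.7921 \cdot 10^{-7}$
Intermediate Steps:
$n = -544824$ ($n = \frac{3 \left(1069 - 505\right) \left(-1288\right)}{4} = \frac{3 \cdot 564 \left(-1288\right)}{4} = \frac{3}{4} \left(-726432\right) = -544824$)
$\frac{1}{o + n} = \frac{1}{3181875 - 544824} = \frac{1}{2637051}$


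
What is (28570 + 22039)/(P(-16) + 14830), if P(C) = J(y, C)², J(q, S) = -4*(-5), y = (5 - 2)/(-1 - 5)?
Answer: 50609/15230 ≈ 3.3230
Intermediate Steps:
y = -½ (y = 3/(-6) = 3*(-⅙) = -½ ≈ -0.50000)
J(q, S) = 20
P(C) = 400 (P(C) = 20² = 400)
(28570 + 22039)/(P(-16) + 14830) = (28570 + 22039)/(400 + 14830) = 50609/15230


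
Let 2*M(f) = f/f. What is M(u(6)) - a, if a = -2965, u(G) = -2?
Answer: 5931/2 ≈ 2965.5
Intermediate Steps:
M(f) = ½ (M(f) = (f/f)/2 = (½)*1 = ½)
M(u(6)) - a = ½ - 1*(-2965) = ½ + 2965 = 5931/2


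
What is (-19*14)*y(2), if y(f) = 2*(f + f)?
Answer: -2128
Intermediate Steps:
y(f) = 4*f (y(f) = 2*(2*f) = 4*f)
(-19*14)*y(2) = (-19*14)*(4*2) = -266*8 = -2128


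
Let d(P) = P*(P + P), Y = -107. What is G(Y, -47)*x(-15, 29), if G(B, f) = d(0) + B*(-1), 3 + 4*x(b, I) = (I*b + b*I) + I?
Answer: -22577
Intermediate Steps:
x(b, I) = -¾ + I/4 + I*b/2 (x(b, I) = -¾ + ((I*b + b*I) + I)/4 = -¾ + ((I*b + I*b) + I)/4 = -¾ + (2*I*b + I)/4 = -¾ + (I + 2*I*b)/4 = -¾ + (I/4 + I*b/2) = -¾ + I/4 + I*b/2)
d(P) = 2*P² (d(P) = P*(2*P) = 2*P²)
G(B, f) = -B (G(B, f) = 2*0² + B*(-1) = 2*0 - B = 0 - B = -B)
G(Y, -47)*x(-15, 29) = (-1*(-107))*(-¾ + (¼)*29 + (½)*29*(-15)) = 107*(-¾ + 29/4 - 435/2) = 107*(-211) = -22577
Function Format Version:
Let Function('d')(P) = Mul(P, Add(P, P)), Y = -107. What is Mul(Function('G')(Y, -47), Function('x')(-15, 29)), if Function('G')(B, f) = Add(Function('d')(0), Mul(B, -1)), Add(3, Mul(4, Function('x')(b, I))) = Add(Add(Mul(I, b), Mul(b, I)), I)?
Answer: -22577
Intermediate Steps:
Function('x')(b, I) = Add(Rational(-3, 4), Mul(Rational(1, 4), I), Mul(Rational(1, 2), I, b)) (Function('x')(b, I) = Add(Rational(-3, 4), Mul(Rational(1, 4), Add(Add(Mul(I, b), Mul(b, I)), I))) = Add(Rational(-3, 4), Mul(Rational(1, 4), Add(Add(Mul(I, b), Mul(I, b)), I))) = Add(Rational(-3, 4), Mul(Rational(1, 4), Add(Mul(2, I, b), I))) = Add(Rational(-3, 4), Mul(Rational(1, 4), Add(I, Mul(2, I, b)))) = Add(Rational(-3, 4), Add(Mul(Rational(1, 4), I), Mul(Rational(1, 2), I, b))) = Add(Rational(-3, 4), Mul(Rational(1, 4), I), Mul(Rational(1, 2), I, b)))
Function('d')(P) = Mul(2, Pow(P, 2)) (Function('d')(P) = Mul(P, Mul(2, P)) = Mul(2, Pow(P, 2)))
Function('G')(B, f) = Mul(-1, B) (Function('G')(B, f) = Add(Mul(2, Pow(0, 2)), Mul(B, -1)) = Add(Mul(2, 0), Mul(-1, B)) = Add(0, Mul(-1, B)) = Mul(-1, B))
Mul(Function('G')(Y, -47), Function('x')(-15, 29)) = Mul(Mul(-1, -107), Add(Rational(-3, 4), Mul(Rational(1, 4), 29), Mul(Rational(1, 2), 29, -15))) = Mul(107, Add(Rational(-3, 4), Rational(29, 4), Rational(-435, 2))) = Mul(107, -211) = -22577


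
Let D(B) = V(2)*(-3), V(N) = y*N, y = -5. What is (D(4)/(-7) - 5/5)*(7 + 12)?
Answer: -703/7 ≈ -100.43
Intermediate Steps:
V(N) = -5*N
D(B) = 30 (D(B) = -5*2*(-3) = -10*(-3) = 30)
(D(4)/(-7) - 5/5)*(7 + 12) = (30/(-7) - 5/5)*(7 + 12) = (30*(-⅐) - 5*⅕)*19 = (-30/7 - 1)*19 = -37/7*19 = -703/7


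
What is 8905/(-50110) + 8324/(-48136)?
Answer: -10572084/30151187 ≈ -0.35064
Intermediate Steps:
8905/(-50110) + 8324/(-48136) = 8905*(-1/50110) + 8324*(-1/48136) = -1781/10022 - 2081/12034 = -10572084/30151187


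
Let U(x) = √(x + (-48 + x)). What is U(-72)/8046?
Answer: 4*I*√3/4023 ≈ 0.0017221*I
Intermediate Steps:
U(x) = √(-48 + 2*x)
U(-72)/8046 = √(-48 + 2*(-72))/8046 = √(-48 - 144)*(1/8046) = √(-192)*(1/8046) = (8*I*√3)*(1/8046) = 4*I*√3/4023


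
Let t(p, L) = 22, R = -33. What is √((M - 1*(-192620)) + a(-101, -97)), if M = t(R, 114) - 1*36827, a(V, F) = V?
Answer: √155714 ≈ 394.61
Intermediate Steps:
M = -36805 (M = 22 - 1*36827 = 22 - 36827 = -36805)
√((M - 1*(-192620)) + a(-101, -97)) = √((-36805 - 1*(-192620)) - 101) = √((-36805 + 192620) - 101) = √(155815 - 101) = √155714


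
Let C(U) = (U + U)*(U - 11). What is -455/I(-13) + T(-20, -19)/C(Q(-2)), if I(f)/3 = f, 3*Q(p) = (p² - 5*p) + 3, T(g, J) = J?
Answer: 19553/1632 ≈ 11.981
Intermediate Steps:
Q(p) = 1 - 5*p/3 + p²/3 (Q(p) = ((p² - 5*p) + 3)/3 = (3 + p² - 5*p)/3 = 1 - 5*p/3 + p²/3)
I(f) = 3*f
C(U) = 2*U*(-11 + U) (C(U) = (2*U)*(-11 + U) = 2*U*(-11 + U))
-455/I(-13) + T(-20, -19)/C(Q(-2)) = -455/(3*(-13)) - 19*1/(2*(-11 + (1 - 5/3*(-2) + (⅓)*(-2)²))*(1 - 5/3*(-2) + (⅓)*(-2)²)) = -455/(-39) - 19*1/(2*(-11 + (1 + 10/3 + (⅓)*4))*(1 + 10/3 + (⅓)*4)) = -455*(-1/39) - 19*1/(2*(-11 + (1 + 10/3 + 4/3))*(1 + 10/3 + 4/3)) = 35/3 - 19*3/(34*(-11 + 17/3)) = 35/3 - 19/(2*(17/3)*(-16/3)) = 35/3 - 19/(-544/9) = 35/3 - 19*(-9/544) = 35/3 + 171/544 = 19553/1632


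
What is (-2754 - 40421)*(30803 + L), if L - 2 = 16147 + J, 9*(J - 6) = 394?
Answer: -18263715800/9 ≈ -2.0293e+9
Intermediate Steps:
J = 448/9 (J = 6 + (⅑)*394 = 6 + 394/9 = 448/9 ≈ 49.778)
L = 145789/9 (L = 2 + (16147 + 448/9) = 2 + 145771/9 = 145789/9 ≈ 16199.)
(-2754 - 40421)*(30803 + L) = (-2754 - 40421)*(30803 + 145789/9) = -43175*423016/9 = -18263715800/9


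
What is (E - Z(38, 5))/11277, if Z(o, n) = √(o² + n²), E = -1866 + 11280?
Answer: 1046/1253 - √1469/11277 ≈ 0.83140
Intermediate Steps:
E = 9414
Z(o, n) = √(n² + o²)
(E - Z(38, 5))/11277 = (9414 - √(5² + 38²))/11277 = (9414 - √(25 + 1444))*(1/11277) = (9414 - √1469)*(1/11277) = 1046/1253 - √1469/11277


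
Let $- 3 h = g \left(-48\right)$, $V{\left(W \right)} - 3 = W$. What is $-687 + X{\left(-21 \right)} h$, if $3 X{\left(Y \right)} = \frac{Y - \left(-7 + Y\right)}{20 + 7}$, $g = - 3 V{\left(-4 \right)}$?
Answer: $- \frac{18437}{27} \approx -682.85$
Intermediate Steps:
$V{\left(W \right)} = 3 + W$
$g = 3$ ($g = - 3 \left(3 - 4\right) = \left(-3\right) \left(-1\right) = 3$)
$h = 48$ ($h = - \frac{3 \left(-48\right)}{3} = \left(- \frac{1}{3}\right) \left(-144\right) = 48$)
$X{\left(Y \right)} = \frac{7}{81}$ ($X{\left(Y \right)} = \frac{\left(Y - \left(-7 + Y\right)\right) \frac{1}{20 + 7}}{3} = \frac{7 \cdot \frac{1}{27}}{3} = \frac{1}{3} \cdot \frac{7}{27} = \frac{7}{81}$)
$-687 + X{\left(-21 \right)} h = -687 + \frac{7}{81} \cdot 48 = -687 + \frac{112}{27} = - \frac{18437}{27}$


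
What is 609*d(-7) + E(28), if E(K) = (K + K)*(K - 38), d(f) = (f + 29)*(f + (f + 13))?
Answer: -13958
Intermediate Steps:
d(f) = (13 + 2*f)*(29 + f) (d(f) = (29 + f)*(f + (13 + f)) = (29 + f)*(13 + 2*f) = (13 + 2*f)*(29 + f))
E(K) = 2*K*(-38 + K) (E(K) = (2*K)*(-38 + K) = 2*K*(-38 + K))
609*d(-7) + E(28) = 609*(377 + 2*(-7)² + 71*(-7)) + 2*28*(-38 + 28) = 609*(377 + 2*49 - 497) + 2*28*(-10) = 609*(377 + 98 - 497) - 560 = 609*(-22) - 560 = -13398 - 560 = -13958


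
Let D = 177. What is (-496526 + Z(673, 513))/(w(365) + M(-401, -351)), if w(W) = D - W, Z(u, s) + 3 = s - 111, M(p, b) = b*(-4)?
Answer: -496127/1216 ≈ -408.00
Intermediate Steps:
M(p, b) = -4*b
Z(u, s) = -114 + s (Z(u, s) = -3 + (s - 111) = -3 + (-111 + s) = -114 + s)
w(W) = 177 - W
(-496526 + Z(673, 513))/(w(365) + M(-401, -351)) = (-496526 + (-114 + 513))/((177 - 1*365) - 4*(-351)) = (-496526 + 399)/((177 - 365) + 1404) = -496127/(-188 + 1404) = -496127/1216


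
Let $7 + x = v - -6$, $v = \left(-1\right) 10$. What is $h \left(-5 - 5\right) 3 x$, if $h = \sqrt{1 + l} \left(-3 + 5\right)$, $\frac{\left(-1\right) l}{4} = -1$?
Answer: $660 \sqrt{5} \approx 1475.8$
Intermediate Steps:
$v = -10$
$l = 4$ ($l = \left(-4\right) \left(-1\right) = 4$)
$x = -11$ ($x = -7 - 4 = -11$)
$h = 2 \sqrt{5}$ ($h = \sqrt{1 + 4} \left(-3 + 5\right) = \sqrt{5} \cdot 2 = 2 \sqrt{5} \approx 4.4721$)
$h \left(-5 - 5\right) 3 x = 2 \sqrt{5} \left(-5 - 5\right) 3 \left(-11\right) = 2 \sqrt{5} \left(\left(-10\right) 3\right) \left(-11\right) = 2 \sqrt{5} \left(-30\right) \left(-11\right) = - 60 \sqrt{5} \left(-11\right) = 660 \sqrt{5}$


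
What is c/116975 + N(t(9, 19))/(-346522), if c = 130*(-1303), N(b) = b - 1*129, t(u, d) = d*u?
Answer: -5870227453/4053441095 ≈ -1.4482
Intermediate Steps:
N(b) = -129 + b (N(b) = b - 129 = -129 + b)
c = -169390
c/116975 + N(t(9, 19))/(-346522) = -169390/116975 + (-129 + 19*9)/(-346522) = -169390*1/116975 + (-129 + 171)*(-1/346522) = -33878/23395 + 42*(-1/346522) = -33878/23395 - 21/173261 = -5870227453/4053441095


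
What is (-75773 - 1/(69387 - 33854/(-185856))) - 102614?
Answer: -1150241527975309/6448012063 ≈ -1.7839e+5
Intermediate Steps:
(-75773 - 1/(69387 - 33854/(-185856))) - 102614 = (-75773 - 1/(69387 - 33854*(-1/185856))) - 102614 = (-75773 - 1/(69387 + 16927/92928)) - 102614 = (-75773 - 1/6448012063/92928) - 102614 = (-75773 - 1*92928/6448012063) - 102614 = (-75773 - 92928/6448012063) - 102614 = -488585218142627/6448012063 - 102614 = -1150241527975309/6448012063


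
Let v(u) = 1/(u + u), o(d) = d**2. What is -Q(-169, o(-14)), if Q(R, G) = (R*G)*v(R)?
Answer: -98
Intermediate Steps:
v(u) = 1/(2*u)
Q(R, G) = G/2 (Q(R, G) = (R*G)*(1/(2*R)) = (G*R)*(1/(2*R)) = G/2)
-Q(-169, o(-14)) = -(-14)**2/2 = -196/2 = -1*98 = -98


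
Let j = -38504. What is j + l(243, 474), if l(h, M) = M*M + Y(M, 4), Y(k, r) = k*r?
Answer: 188068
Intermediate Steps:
l(h, M) = M**2 + 4*M (l(h, M) = M*M + M*4 = M**2 + 4*M)
j + l(243, 474) = -38504 + 474*(4 + 474) = -38504 + 474*478 = -38504 + 226572 = 188068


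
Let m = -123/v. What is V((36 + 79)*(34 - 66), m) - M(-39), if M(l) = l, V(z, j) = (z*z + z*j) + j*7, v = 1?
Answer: 13994218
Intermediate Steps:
m = -123 (m = -123/1 = -123*1 = -123)
V(z, j) = z² + 7*j + j*z (V(z, j) = (z² + j*z) + 7*j = z² + 7*j + j*z)
V((36 + 79)*(34 - 66), m) - M(-39) = (((36 + 79)*(34 - 66))² + 7*(-123) - 123*(36 + 79)*(34 - 66)) - 1*(-39) = ((115*(-32))² - 861 - 14145*(-32)) + 39 = ((-3680)² - 861 - 123*(-3680)) + 39 = (13542400 - 861 + 452640) + 39 = 13994179 + 39 = 13994218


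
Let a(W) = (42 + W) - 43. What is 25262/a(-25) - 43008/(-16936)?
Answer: -26669939/27521 ≈ -969.08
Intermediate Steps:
a(W) = -1 + W
25262/a(-25) - 43008/(-16936) = 25262/(-1 - 25) - 43008/(-16936) = 25262/(-26) - 43008*(-1/16936) = 25262*(-1/26) + 5376/2117 = -12631/13 + 5376/2117 = -26669939/27521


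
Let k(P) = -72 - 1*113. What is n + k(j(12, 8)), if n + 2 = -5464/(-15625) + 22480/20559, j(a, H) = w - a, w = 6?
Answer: -59607243749/321234375 ≈ -185.56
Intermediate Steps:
j(a, H) = 6 - a
k(P) = -185 (k(P) = -72 - 113 = -185)
n = -178884374/321234375 (n = -2 + (-5464/(-15625) + 22480/20559) = -2 + (-5464*(-1/15625) + 22480*(1/20559)) = -2 + (5464/15625 + 22480/20559) = -2 + 463584376/321234375 = -178884374/321234375 ≈ -0.55687)
n + k(j(12, 8)) = -178884374/321234375 - 185 = -59607243749/321234375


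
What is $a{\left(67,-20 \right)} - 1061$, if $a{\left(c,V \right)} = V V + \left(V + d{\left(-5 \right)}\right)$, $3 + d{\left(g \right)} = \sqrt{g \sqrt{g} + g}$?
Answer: $-684 + \sqrt{-5 - 5 i \sqrt{5}} \approx -682.1 - 2.9366 i$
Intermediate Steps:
$d{\left(g \right)} = -3 + \sqrt{g + g^{\frac{3}{2}}}$ ($d{\left(g \right)} = -3 + \sqrt{g \sqrt{g} + g} = -3 + \sqrt{g^{\frac{3}{2}} + g} = -3 + \sqrt{g + g^{\frac{3}{2}}}$)
$a{\left(c,V \right)} = -3 + V + V^{2} + \sqrt{-5 - 5 i \sqrt{5}}$ ($a{\left(c,V \right)} = V V - \left(3 - V - \sqrt{-5 + \left(-5\right)^{\frac{3}{2}}}\right) = V^{2} - \left(3 - V - \sqrt{-5 - 5 i \sqrt{5}}\right) = V^{2} + \left(-3 + V + \sqrt{-5 - 5 i \sqrt{5}}\right) = -3 + V + V^{2} + \sqrt{-5 - 5 i \sqrt{5}}$)
$a{\left(67,-20 \right)} - 1061 = \left(-3 - 20 + \left(-20\right)^{2} + \sqrt{-5 - 5 i \sqrt{5}}\right) - 1061 = \left(-3 - 20 + 400 + \sqrt{-5 - 5 i \sqrt{5}}\right) - 1061 = \left(377 + \sqrt{-5 - 5 i \sqrt{5}}\right) - 1061 = -684 + \sqrt{-5 - 5 i \sqrt{5}}$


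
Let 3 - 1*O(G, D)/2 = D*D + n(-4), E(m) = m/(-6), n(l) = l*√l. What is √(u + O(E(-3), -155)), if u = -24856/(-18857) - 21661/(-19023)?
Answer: √(-6181874261876147514609 + 2058842860010520336*I)/358716711 ≈ 0.036499 + 219.18*I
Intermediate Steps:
n(l) = l^(3/2)
E(m) = -m/6 (E(m) = m*(-⅙) = -m/6)
u = 881297165/358716711 (u = -24856*(-1/18857) - 21661*(-1/19023) = 24856/18857 + 21661/19023 = 881297165/358716711 ≈ 2.4568)
O(G, D) = 6 - 2*D² + 16*I (O(G, D) = 6 - 2*(D*D + (-4)^(3/2)) = 6 - 2*(D² - 8*I) = 6 + (-2*D² + 16*I) = 6 - 2*D² + 16*I)
√(u + O(E(-3), -155)) = √(881297165/358716711 + (6 - 2*(-155)² + 16*I)) = √(881297165/358716711 + (6 - 2*24025 + 16*I)) = √(881297165/358716711 + (6 - 48050 + 16*I)) = √(881297165/358716711 + (-48044 + 16*I)) = √(-17233304366119/358716711 + 16*I)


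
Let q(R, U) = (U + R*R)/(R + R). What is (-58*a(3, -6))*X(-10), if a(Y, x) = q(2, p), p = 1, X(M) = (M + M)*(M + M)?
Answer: -29000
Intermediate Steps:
X(M) = 4*M² (X(M) = (2*M)*(2*M) = 4*M²)
q(R, U) = (U + R²)/(2*R) (q(R, U) = (U + R²)/((2*R)) = (U + R²)*(1/(2*R)) = (U + R²)/(2*R))
a(Y, x) = 5/4 (a(Y, x) = (½)*(1 + 2²)/2 = (½)*(½)*(1 + 4) = (½)*(½)*5 = 5/4)
(-58*a(3, -6))*X(-10) = (-58*5/4)*(4*(-10)²) = -290*100 = -145/2*400 = -29000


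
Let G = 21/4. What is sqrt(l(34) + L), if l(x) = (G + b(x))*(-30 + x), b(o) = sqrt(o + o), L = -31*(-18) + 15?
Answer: sqrt(594 + 8*sqrt(17)) ≈ 25.040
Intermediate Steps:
L = 573 (L = 558 + 15 = 573)
b(o) = sqrt(2)*sqrt(o) (b(o) = sqrt(2*o) = sqrt(2)*sqrt(o))
G = 21/4 (G = 21*(1/4) = 21/4 ≈ 5.2500)
l(x) = (-30 + x)*(21/4 + sqrt(2)*sqrt(x)) (l(x) = (21/4 + sqrt(2)*sqrt(x))*(-30 + x) = (-30 + x)*(21/4 + sqrt(2)*sqrt(x)))
sqrt(l(34) + L) = sqrt((-315/2 + (21/4)*34 + sqrt(2)*34**(3/2) - 30*sqrt(2)*sqrt(34)) + 573) = sqrt((-315/2 + 357/2 + sqrt(2)*(34*sqrt(34)) - 60*sqrt(17)) + 573) = sqrt((-315/2 + 357/2 + 68*sqrt(17) - 60*sqrt(17)) + 573) = sqrt((21 + 8*sqrt(17)) + 573) = sqrt(594 + 8*sqrt(17))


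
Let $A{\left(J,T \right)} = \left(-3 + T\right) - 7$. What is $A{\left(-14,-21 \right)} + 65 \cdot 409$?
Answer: $26554$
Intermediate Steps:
$A{\left(J,T \right)} = -10 + T$
$A{\left(-14,-21 \right)} + 65 \cdot 409 = \left(-10 - 21\right) + 65 \cdot 409 = -31 + 26585 = 26554$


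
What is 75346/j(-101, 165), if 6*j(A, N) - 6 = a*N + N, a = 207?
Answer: 75346/5721 ≈ 13.170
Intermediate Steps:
j(A, N) = 1 + 104*N/3 (j(A, N) = 1 + (207*N + N)/6 = 1 + (208*N)/6 = 1 + 104*N/3)
75346/j(-101, 165) = 75346/(1 + (104/3)*165) = 75346/(1 + 5720) = 75346/5721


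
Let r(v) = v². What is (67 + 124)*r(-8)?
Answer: 12224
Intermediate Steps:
(67 + 124)*r(-8) = (67 + 124)*(-8)² = 191*64 = 12224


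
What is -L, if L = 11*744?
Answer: -8184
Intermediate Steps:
L = 8184
-L = -1*8184 = -8184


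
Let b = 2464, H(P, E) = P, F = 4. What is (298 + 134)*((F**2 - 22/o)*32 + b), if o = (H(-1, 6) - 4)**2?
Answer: 31836672/25 ≈ 1.2735e+6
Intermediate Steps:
o = 25 (o = (-1 - 4)**2 = (-5)**2 = 25)
(298 + 134)*((F**2 - 22/o)*32 + b) = (298 + 134)*((4**2 - 22/25)*32 + 2464) = 432*((16 - 22*1/25)*32 + 2464) = 432*((16 - 22/25)*32 + 2464) = 432*((378/25)*32 + 2464) = 432*(12096/25 + 2464) = 432*(73696/25) = 31836672/25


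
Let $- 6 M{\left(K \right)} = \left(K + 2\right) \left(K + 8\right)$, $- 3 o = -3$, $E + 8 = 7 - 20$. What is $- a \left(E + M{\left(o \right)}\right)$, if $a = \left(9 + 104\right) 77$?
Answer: $\frac{443751}{2} \approx 2.2188 \cdot 10^{5}$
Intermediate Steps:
$E = -21$ ($E = -8 + \left(7 - 20\right) = -8 - 13 = -21$)
$a = 8701$ ($a = 113 \cdot 77 = 8701$)
$o = 1$ ($o = \left(- \frac{1}{3}\right) \left(-3\right) = 1$)
$M{\left(K \right)} = - \frac{\left(2 + K\right) \left(8 + K\right)}{6}$ ($M{\left(K \right)} = - \frac{\left(K + 2\right) \left(K + 8\right)}{6} = - \frac{\left(2 + K\right) \left(8 + K\right)}{6}$)
$- a \left(E + M{\left(o \right)}\right) = \left(-1\right) 8701 \left(-21 - \left(\frac{13}{3} + \frac{1}{6}\right)\right) = - 8701 \left(-21 - \frac{9}{2}\right) = \left(-8701\right) \left(- \frac{51}{2}\right) = \frac{443751}{2}$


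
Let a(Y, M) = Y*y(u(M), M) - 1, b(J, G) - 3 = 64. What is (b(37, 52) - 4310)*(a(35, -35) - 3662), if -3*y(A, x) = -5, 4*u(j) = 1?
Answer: 45883802/3 ≈ 1.5295e+7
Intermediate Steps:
b(J, G) = 67 (b(J, G) = 3 + 64 = 67)
u(j) = ¼ (u(j) = (¼)*1 = ¼)
y(A, x) = 5/3 (y(A, x) = -⅓*(-5) = 5/3)
a(Y, M) = -1 + 5*Y/3 (a(Y, M) = Y*(5/3) - 1 = 5*Y/3 - 1 = -1 + 5*Y/3)
(b(37, 52) - 4310)*(a(35, -35) - 3662) = (67 - 4310)*((-1 + (5/3)*35) - 3662) = -4243*((-1 + 175/3) - 3662) = -4243*(172/3 - 3662) = -4243*(-10814/3) = 45883802/3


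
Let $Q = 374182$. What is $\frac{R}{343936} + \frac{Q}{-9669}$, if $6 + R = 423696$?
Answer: $- \frac{62299000871}{1662758592} \approx -37.467$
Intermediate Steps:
$R = 423690$ ($R = -6 + 423696 = 423690$)
$\frac{R}{343936} + \frac{Q}{-9669} = \frac{423690}{343936} + \frac{374182}{-9669} = 423690 \cdot \frac{1}{343936} + 374182 \left(- \frac{1}{9669}\right) = \frac{211845}{171968} - \frac{374182}{9669} = - \frac{62299000871}{1662758592}$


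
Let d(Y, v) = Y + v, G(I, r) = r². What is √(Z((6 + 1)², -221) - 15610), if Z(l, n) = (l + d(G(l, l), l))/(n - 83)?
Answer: I*√90210841/76 ≈ 124.97*I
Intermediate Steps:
Z(l, n) = (l² + 2*l)/(-83 + n) (Z(l, n) = (l + (l² + l))/(n - 83) = (l + (l + l²))/(-83 + n) = (l² + 2*l)/(-83 + n))
√(Z((6 + 1)², -221) - 15610) = √((6 + 1)²*(2 + (6 + 1)²)/(-83 - 221) - 15610) = √(7²*(2 + 7²)/(-304) - 15610) = √(49*(-1/304)*(2 + 49) - 15610) = √(49*(-1/304)*51 - 15610) = √(-2499/304 - 15610) = √(-4747939/304) = I*√90210841/76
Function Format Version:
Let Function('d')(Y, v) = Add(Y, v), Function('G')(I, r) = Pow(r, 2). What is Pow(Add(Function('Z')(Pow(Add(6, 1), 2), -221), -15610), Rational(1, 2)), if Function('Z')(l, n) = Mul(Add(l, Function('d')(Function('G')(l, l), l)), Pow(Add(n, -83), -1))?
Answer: Mul(Rational(1, 76), I, Pow(90210841, Rational(1, 2))) ≈ Mul(124.97, I)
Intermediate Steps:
Function('Z')(l, n) = Mul(Pow(Add(-83, n), -1), Add(Pow(l, 2), Mul(2, l))) (Function('Z')(l, n) = Mul(Add(l, Add(Pow(l, 2), l)), Pow(Add(n, -83), -1)) = Mul(Add(l, Add(l, Pow(l, 2))), Pow(Add(-83, n), -1)) = Mul(Add(Pow(l, 2), Mul(2, l)), Pow(Add(-83, n), -1)) = Mul(Pow(Add(-83, n), -1), Add(Pow(l, 2), Mul(2, l))))
Pow(Add(Function('Z')(Pow(Add(6, 1), 2), -221), -15610), Rational(1, 2)) = Pow(Add(Mul(Pow(Add(6, 1), 2), Pow(Add(-83, -221), -1), Add(2, Pow(Add(6, 1), 2))), -15610), Rational(1, 2)) = Pow(Add(Mul(Pow(7, 2), Pow(-304, -1), Add(2, Pow(7, 2))), -15610), Rational(1, 2)) = Pow(Add(Mul(49, Rational(-1, 304), Add(2, 49)), -15610), Rational(1, 2)) = Pow(Add(Mul(49, Rational(-1, 304), 51), -15610), Rational(1, 2)) = Pow(Add(Rational(-2499, 304), -15610), Rational(1, 2)) = Pow(Rational(-4747939, 304), Rational(1, 2)) = Mul(Rational(1, 76), I, Pow(90210841, Rational(1, 2)))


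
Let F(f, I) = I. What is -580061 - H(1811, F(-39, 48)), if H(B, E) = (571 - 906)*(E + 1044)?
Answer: -214241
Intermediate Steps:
H(B, E) = -349740 - 335*E (H(B, E) = -335*(1044 + E) = -349740 - 335*E)
-580061 - H(1811, F(-39, 48)) = -580061 - (-349740 - 335*48) = -580061 - (-349740 - 16080) = -580061 - 1*(-365820) = -580061 + 365820 = -214241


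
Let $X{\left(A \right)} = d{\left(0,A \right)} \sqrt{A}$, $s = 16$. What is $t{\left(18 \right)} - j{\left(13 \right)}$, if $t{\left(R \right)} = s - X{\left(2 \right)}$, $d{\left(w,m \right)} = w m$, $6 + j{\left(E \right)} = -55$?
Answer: $77$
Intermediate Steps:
$j{\left(E \right)} = -61$ ($j{\left(E \right)} = -6 - 55 = -61$)
$d{\left(w,m \right)} = m w$
$X{\left(A \right)} = 0$ ($X{\left(A \right)} = A 0 \sqrt{A} = 0 \sqrt{A} = 0$)
$t{\left(R \right)} = 16$ ($t{\left(R \right)} = 16 - 0 = 16 + 0 = 16$)
$t{\left(18 \right)} - j{\left(13 \right)} = 16 - -61 = 16 + 61 = 77$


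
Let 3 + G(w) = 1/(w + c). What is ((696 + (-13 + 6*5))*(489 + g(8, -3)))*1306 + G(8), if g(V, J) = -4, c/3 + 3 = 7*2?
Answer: 18516474408/41 ≈ 4.5162e+8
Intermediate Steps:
c = 33 (c = -9 + 3*(7*2) = -9 + 3*14 = -9 + 42 = 33)
G(w) = -3 + 1/(33 + w) (G(w) = -3 + 1/(w + 33) = -3 + 1/(33 + w))
((696 + (-13 + 6*5))*(489 + g(8, -3)))*1306 + G(8) = ((696 + (-13 + 6*5))*(489 - 4))*1306 + (-98 - 3*8)/(33 + 8) = ((696 + (-13 + 30))*485)*1306 + (-98 - 24)/41 = ((696 + 17)*485)*1306 + (1/41)*(-122) = (713*485)*1306 - 122/41 = 345805*1306 - 122/41 = 451621330 - 122/41 = 18516474408/41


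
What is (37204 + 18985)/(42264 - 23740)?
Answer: 56189/18524 ≈ 3.0333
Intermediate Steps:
(37204 + 18985)/(42264 - 23740) = 56189/18524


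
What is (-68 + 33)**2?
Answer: 1225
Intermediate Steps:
(-68 + 33)**2 = (-35)**2 = 1225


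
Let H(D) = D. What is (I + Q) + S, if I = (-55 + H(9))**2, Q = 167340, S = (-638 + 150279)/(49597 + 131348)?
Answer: 30662365561/180945 ≈ 1.6946e+5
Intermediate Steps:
S = 149641/180945 ≈ 0.82700
I = 2116 (I = (-55 + 9)**2 = (-46)**2 = 2116)
(I + Q) + S = (2116 + 167340) + 149641/180945 = 169456 + 149641/180945 = 30662365561/180945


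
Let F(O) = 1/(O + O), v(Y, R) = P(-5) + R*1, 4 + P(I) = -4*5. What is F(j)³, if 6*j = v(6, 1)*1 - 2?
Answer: -27/15625 ≈ -0.0017280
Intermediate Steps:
P(I) = -24 (P(I) = -4 - 4*5 = -4 - 20 = -24)
v(Y, R) = -24 + R (v(Y, R) = -24 + R*1 = -24 + R)
j = -25/6 (j = ((-24 + 1)*1 - 2)/6 = (-23*1 - 2)/6 = (-23 - 2)/6 = (⅙)*(-25) = -25/6 ≈ -4.1667)
F(O) = 1/(2*O)
F(j)³ = (1/(2*(-25/6)))³ = ((½)*(-6/25))³ = (-3/25)³ = -27/15625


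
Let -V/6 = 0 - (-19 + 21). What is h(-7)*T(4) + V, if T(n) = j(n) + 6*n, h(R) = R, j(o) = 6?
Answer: -198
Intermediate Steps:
T(n) = 6 + 6*n
V = 12 (V = -6*(0 - (-19 + 21)) = -6*(0 - 1*2) = -6*(0 - 2) = -6*(-2) = 12)
h(-7)*T(4) + V = -7*(6 + 6*4) + 12 = -7*(6 + 24) + 12 = -7*30 + 12 = -210 + 12 = -198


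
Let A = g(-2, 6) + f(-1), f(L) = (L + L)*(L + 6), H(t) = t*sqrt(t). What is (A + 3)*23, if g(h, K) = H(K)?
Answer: -161 + 138*sqrt(6) ≈ 177.03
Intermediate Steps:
H(t) = t**(3/2)
f(L) = 2*L*(6 + L) (f(L) = (2*L)*(6 + L) = 2*L*(6 + L))
g(h, K) = K**(3/2)
A = -10 + 6*sqrt(6) (A = 6**(3/2) + 2*(-1)*(6 - 1) = 6*sqrt(6) + 2*(-1)*5 = 6*sqrt(6) - 10 = -10 + 6*sqrt(6) ≈ 4.6969)
(A + 3)*23 = ((-10 + 6*sqrt(6)) + 3)*23 = (-7 + 6*sqrt(6))*23 = -161 + 138*sqrt(6)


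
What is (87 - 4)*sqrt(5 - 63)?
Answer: 83*I*sqrt(58) ≈ 632.11*I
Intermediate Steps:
(87 - 4)*sqrt(5 - 63) = 83*sqrt(-58) = 83*(I*sqrt(58)) = 83*I*sqrt(58)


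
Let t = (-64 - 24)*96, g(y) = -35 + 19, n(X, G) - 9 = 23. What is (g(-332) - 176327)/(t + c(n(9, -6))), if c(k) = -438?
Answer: 58781/2962 ≈ 19.845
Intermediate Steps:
n(X, G) = 32 (n(X, G) = 9 + 23 = 32)
g(y) = -16
t = -8448 (t = -88*96 = -8448)
(g(-332) - 176327)/(t + c(n(9, -6))) = (-16 - 176327)/(-8448 - 438) = -176343/(-8886) = -176343*(-1/8886) = 58781/2962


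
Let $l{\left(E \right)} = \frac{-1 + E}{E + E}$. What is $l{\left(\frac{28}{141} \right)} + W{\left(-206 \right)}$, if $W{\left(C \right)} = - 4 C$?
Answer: $\frac{46031}{56} \approx 821.98$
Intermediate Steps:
$l{\left(E \right)} = \frac{-1 + E}{2 E}$
$l{\left(\frac{28}{141} \right)} + W{\left(-206 \right)} = \frac{-1 + \frac{28}{141}}{2 \cdot \frac{28}{141}} - -824 = \frac{-1 + 28 \cdot \frac{1}{141}}{2 \cdot 28 \cdot \frac{1}{141}} + 824 = \frac{-1 + \frac{28}{141}}{2 \cdot \frac{28}{141}} + 824 = \frac{1}{2} \cdot \frac{141}{28} \left(- \frac{113}{141}\right) + 824 = - \frac{113}{56} + 824 = \frac{46031}{56}$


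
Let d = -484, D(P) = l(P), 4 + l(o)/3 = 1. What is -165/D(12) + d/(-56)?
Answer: 1133/42 ≈ 26.976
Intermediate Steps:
l(o) = -9 (l(o) = -12 + 3*1 = -12 + 3 = -9)
D(P) = -9
-165/D(12) + d/(-56) = -165/(-9) - 484/(-56) = -165*(-1/9) - 484*(-1/56) = 55/3 + 121/14 = 1133/42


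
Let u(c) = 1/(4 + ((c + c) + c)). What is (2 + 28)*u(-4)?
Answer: -15/4 ≈ -3.7500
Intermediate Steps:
u(c) = 1/(4 + 3*c) (u(c) = 1/(4 + (2*c + c)) = 1/(4 + 3*c))
(2 + 28)*u(-4) = (2 + 28)/(4 + 3*(-4)) = 30/(4 - 12) = 30/(-8) = 30*(-1/8) = -15/4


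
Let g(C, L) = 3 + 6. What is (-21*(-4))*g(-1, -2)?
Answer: 756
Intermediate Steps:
g(C, L) = 9
(-21*(-4))*g(-1, -2) = -21*(-4)*9 = 84*9 = 756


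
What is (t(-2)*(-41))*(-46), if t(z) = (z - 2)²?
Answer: 30176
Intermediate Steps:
t(z) = (-2 + z)²
(t(-2)*(-41))*(-46) = ((-2 - 2)²*(-41))*(-46) = ((-4)²*(-41))*(-46) = (16*(-41))*(-46) = -656*(-46) = 30176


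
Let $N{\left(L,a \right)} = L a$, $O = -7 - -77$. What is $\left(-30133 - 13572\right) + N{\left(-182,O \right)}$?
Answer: $-56445$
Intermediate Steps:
$O = 70$ ($O = -7 + 77 = 70$)
$\left(-30133 - 13572\right) + N{\left(-182,O \right)} = \left(-30133 - 13572\right) - 12740 = -43705 - 12740 = -56445$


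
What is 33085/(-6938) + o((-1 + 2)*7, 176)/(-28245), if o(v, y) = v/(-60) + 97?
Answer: -28054740047/5878914300 ≈ -4.7721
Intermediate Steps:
o(v, y) = 97 - v/60 (o(v, y) = v*(-1/60) + 97 = -v/60 + 97 = 97 - v/60)
33085/(-6938) + o((-1 + 2)*7, 176)/(-28245) = 33085/(-6938) + (97 - (-1 + 2)*7/60)/(-28245) = 33085*(-1/6938) + (97 - 7/60)*(-1/28245) = -33085/6938 + (97 - 1/60*7)*(-1/28245) = -33085/6938 + (97 - 7/60)*(-1/28245) = -33085/6938 + (5813/60)*(-1/28245) = -33085/6938 - 5813/1694700 = -28054740047/5878914300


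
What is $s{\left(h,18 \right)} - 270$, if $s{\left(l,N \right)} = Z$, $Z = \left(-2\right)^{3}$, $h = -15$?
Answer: $-278$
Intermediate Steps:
$Z = -8$
$s{\left(l,N \right)} = -8$
$s{\left(h,18 \right)} - 270 = -8 - 270 = -278$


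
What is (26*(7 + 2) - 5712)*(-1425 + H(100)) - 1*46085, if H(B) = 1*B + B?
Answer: 6664465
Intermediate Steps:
H(B) = 2*B (H(B) = B + B = 2*B)
(26*(7 + 2) - 5712)*(-1425 + H(100)) - 1*46085 = (26*(7 + 2) - 5712)*(-1425 + 2*100) - 1*46085 = (26*9 - 5712)*(-1425 + 200) - 46085 = (234 - 5712)*(-1225) - 46085 = -5478*(-1225) - 46085 = 6710550 - 46085 = 6664465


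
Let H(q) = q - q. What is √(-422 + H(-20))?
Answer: I*√422 ≈ 20.543*I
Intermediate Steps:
H(q) = 0
√(-422 + H(-20)) = √(-422 + 0) = √(-422) = I*√422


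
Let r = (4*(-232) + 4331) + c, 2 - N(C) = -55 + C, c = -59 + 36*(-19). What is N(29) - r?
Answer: -2632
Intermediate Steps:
c = -743 (c = -59 - 684 = -743)
N(C) = 57 - C (N(C) = 2 - (-55 + C) = 2 + (55 - C) = 57 - C)
r = 2660 (r = (4*(-232) + 4331) - 743 = (-928 + 4331) - 743 = 3403 - 743 = 2660)
N(29) - r = (57 - 1*29) - 1*2660 = (57 - 29) - 2660 = 28 - 2660 = -2632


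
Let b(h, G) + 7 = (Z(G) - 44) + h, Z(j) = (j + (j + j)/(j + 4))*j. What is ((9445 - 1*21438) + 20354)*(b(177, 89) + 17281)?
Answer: 6608941302/31 ≈ 2.1319e+8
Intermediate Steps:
Z(j) = j*(j + 2*j/(4 + j)) (Z(j) = (j + (2*j)/(4 + j))*j = (j + 2*j/(4 + j))*j = j*(j + 2*j/(4 + j)))
b(h, G) = -51 + h + G**2*(6 + G)/(4 + G) (b(h, G) = -7 + ((G**2*(6 + G)/(4 + G) - 44) + h) = -7 + ((-44 + G**2*(6 + G)/(4 + G)) + h) = -7 + (-44 + h + G**2*(6 + G)/(4 + G)) = -51 + h + G**2*(6 + G)/(4 + G))
((9445 - 1*21438) + 20354)*(b(177, 89) + 17281) = ((9445 - 1*21438) + 20354)*((89**2*(6 + 89) + (-51 + 177)*(4 + 89))/(4 + 89) + 17281) = ((9445 - 21438) + 20354)*((7921*95 + 126*93)/93 + 17281) = (-11993 + 20354)*((752495 + 11718)/93 + 17281) = 8361*((1/93)*764213 + 17281) = 8361*(764213/93 + 17281) = 8361*(2371346/93) = 6608941302/31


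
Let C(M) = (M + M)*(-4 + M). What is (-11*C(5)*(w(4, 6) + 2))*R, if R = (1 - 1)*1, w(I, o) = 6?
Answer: 0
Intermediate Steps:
C(M) = 2*M*(-4 + M) (C(M) = (2*M)*(-4 + M) = 2*M*(-4 + M))
R = 0 (R = 0*1 = 0)
(-11*C(5)*(w(4, 6) + 2))*R = -11*2*5*(-4 + 5)*(6 + 2)*0 = -11*2*5*1*8*0 = -110*8*0 = -11*80*0 = -880*0 = 0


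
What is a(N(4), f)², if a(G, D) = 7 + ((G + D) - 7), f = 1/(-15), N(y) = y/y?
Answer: 196/225 ≈ 0.87111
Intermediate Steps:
N(y) = 1
f = -1/15 ≈ -0.066667
a(G, D) = D + G (a(G, D) = 7 + ((D + G) - 7) = 7 + (-7 + D + G) = D + G)
a(N(4), f)² = (-1/15 + 1)² = (14/15)² = 196/225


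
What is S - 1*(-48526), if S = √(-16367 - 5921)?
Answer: 48526 + 4*I*√1393 ≈ 48526.0 + 149.29*I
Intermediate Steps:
S = 4*I*√1393 (S = √(-22288) = 4*I*√1393 ≈ 149.29*I)
S - 1*(-48526) = 4*I*√1393 - 1*(-48526) = 4*I*√1393 + 48526 = 48526 + 4*I*√1393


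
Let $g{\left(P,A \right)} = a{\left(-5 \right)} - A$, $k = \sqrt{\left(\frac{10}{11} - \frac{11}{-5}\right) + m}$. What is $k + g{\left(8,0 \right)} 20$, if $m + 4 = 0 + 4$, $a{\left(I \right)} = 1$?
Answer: $20 + \frac{3 \sqrt{1045}}{55} \approx 21.763$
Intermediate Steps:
$m = 0$ ($m = -4 + \left(0 + 4\right) = -4 + 4 = 0$)
$k = \frac{3 \sqrt{1045}}{55}$ ($k = \sqrt{\left(\frac{10}{11} - \frac{11}{-5}\right) + 0} = \sqrt{\left(10 \cdot \frac{1}{11} - - \frac{11}{5}\right) + 0} = \sqrt{\left(\frac{10}{11} + \frac{11}{5}\right) + 0} = \sqrt{\frac{171}{55} + 0} = \sqrt{\frac{171}{55}} = \frac{3 \sqrt{1045}}{55} \approx 1.7633$)
$g{\left(P,A \right)} = 1 - A$
$k + g{\left(8,0 \right)} 20 = \frac{3 \sqrt{1045}}{55} + \left(1 - 0\right) 20 = \frac{3 \sqrt{1045}}{55} + \left(1 + 0\right) 20 = \frac{3 \sqrt{1045}}{55} + 1 \cdot 20 = \frac{3 \sqrt{1045}}{55} + 20 = 20 + \frac{3 \sqrt{1045}}{55}$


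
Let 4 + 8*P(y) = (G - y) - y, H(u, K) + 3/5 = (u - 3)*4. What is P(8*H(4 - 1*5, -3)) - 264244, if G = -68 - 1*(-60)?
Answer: -2642123/10 ≈ -2.6421e+5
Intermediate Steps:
G = -8 (G = -68 + 60 = -8)
H(u, K) = -63/5 + 4*u (H(u, K) = -3/5 + (u - 3)*4 = -3/5 + (-3 + u)*4 = -3/5 + (-12 + 4*u) = -63/5 + 4*u)
P(y) = -3/2 - y/4 (P(y) = -1/2 + ((-8 - y) - y)/8 = -1/2 + (-8 - 2*y)/8 = -1/2 + (-1 - y/4) = -3/2 - y/4)
P(8*H(4 - 1*5, -3)) - 264244 = (-3/2 - 2*(-63/5 + 4*(4 - 1*5))) - 264244 = (-3/2 - 2*(-63/5 + 4*(4 - 5))) - 264244 = (-3/2 - 2*(-63/5 + 4*(-1))) - 264244 = (-3/2 - 2*(-63/5 - 4)) - 264244 = (-3/2 - 2*(-83)/5) - 264244 = (-3/2 - 1/4*(-664/5)) - 264244 = (-3/2 + 166/5) - 264244 = 317/10 - 264244 = -2642123/10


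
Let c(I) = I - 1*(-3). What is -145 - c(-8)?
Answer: -140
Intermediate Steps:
c(I) = 3 + I (c(I) = I + 3 = 3 + I)
-145 - c(-8) = -145 - (3 - 8) = -145 - 1*(-5) = -145 + 5 = -140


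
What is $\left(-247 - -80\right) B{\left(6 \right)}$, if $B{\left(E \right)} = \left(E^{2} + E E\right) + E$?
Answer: $-13026$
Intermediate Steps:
$B{\left(E \right)} = E + 2 E^{2}$ ($B{\left(E \right)} = \left(E^{2} + E^{2}\right) + E = 2 E^{2} + E = E + 2 E^{2}$)
$\left(-247 - -80\right) B{\left(6 \right)} = \left(-247 - -80\right) 6 \left(1 + 2 \cdot 6\right) = \left(-247 + 80\right) 6 \left(1 + 12\right) = - 167 \cdot 6 \cdot 13 = \left(-167\right) 78 = -13026$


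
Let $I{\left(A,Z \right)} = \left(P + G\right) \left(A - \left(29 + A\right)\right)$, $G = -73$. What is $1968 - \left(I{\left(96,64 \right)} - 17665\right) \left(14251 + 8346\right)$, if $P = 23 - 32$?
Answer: $345442307$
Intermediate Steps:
$P = -9$ ($P = 23 - 32 = -9$)
$I{\left(A,Z \right)} = 2378$ ($I{\left(A,Z \right)} = \left(-9 - 73\right) \left(A - \left(29 + A\right)\right) = \left(-82\right) \left(-29\right) = 2378$)
$1968 - \left(I{\left(96,64 \right)} - 17665\right) \left(14251 + 8346\right) = 1968 - \left(2378 - 17665\right) \left(14251 + 8346\right) = 1968 - \left(-15287\right) 22597 = 1968 - -345440339 = 1968 + 345440339 = 345442307$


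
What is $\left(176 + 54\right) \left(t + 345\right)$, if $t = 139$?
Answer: $111320$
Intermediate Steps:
$\left(176 + 54\right) \left(t + 345\right) = \left(176 + 54\right) \left(139 + 345\right) = 230 \cdot 484 = 111320$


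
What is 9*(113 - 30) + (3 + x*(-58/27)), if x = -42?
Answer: 7562/9 ≈ 840.22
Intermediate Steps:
9*(113 - 30) + (3 + x*(-58/27)) = 9*(113 - 30) + (3 - (-2436)/27) = 9*83 + (3 - (-2436)/27) = 747 + (3 - 42*(-58/27)) = 747 + (3 + 812/9) = 747 + 839/9 = 7562/9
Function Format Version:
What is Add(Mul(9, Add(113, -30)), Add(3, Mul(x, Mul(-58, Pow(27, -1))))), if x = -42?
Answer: Rational(7562, 9) ≈ 840.22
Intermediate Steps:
Add(Mul(9, Add(113, -30)), Add(3, Mul(x, Mul(-58, Pow(27, -1))))) = Add(Mul(9, Add(113, -30)), Add(3, Mul(-42, Mul(-58, Pow(27, -1))))) = Add(Mul(9, 83), Add(3, Mul(-42, Mul(-58, Rational(1, 27))))) = Add(747, Add(3, Mul(-42, Rational(-58, 27)))) = Add(747, Add(3, Rational(812, 9))) = Add(747, Rational(839, 9)) = Rational(7562, 9)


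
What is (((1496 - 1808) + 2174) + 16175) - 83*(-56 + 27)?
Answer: 20444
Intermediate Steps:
(((1496 - 1808) + 2174) + 16175) - 83*(-56 + 27) = ((-312 + 2174) + 16175) - 83*(-29) = (1862 + 16175) + 2407 = 18037 + 2407 = 20444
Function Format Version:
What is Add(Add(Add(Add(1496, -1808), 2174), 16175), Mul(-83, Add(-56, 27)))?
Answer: 20444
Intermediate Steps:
Add(Add(Add(Add(1496, -1808), 2174), 16175), Mul(-83, Add(-56, 27))) = Add(Add(Add(-312, 2174), 16175), Mul(-83, -29)) = Add(Add(1862, 16175), 2407) = Add(18037, 2407) = 20444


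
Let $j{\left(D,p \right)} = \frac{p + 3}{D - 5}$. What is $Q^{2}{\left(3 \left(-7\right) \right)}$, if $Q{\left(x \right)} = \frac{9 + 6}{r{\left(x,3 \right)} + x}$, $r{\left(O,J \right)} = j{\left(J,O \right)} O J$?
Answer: $\frac{25}{38416} \approx 0.00065077$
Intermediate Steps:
$j{\left(D,p \right)} = \frac{3 + p}{-5 + D}$
$r{\left(O,J \right)} = \frac{J O \left(3 + O\right)}{-5 + J}$ ($r{\left(O,J \right)} = \frac{3 + O}{-5 + J} O J = \frac{O \left(3 + O\right)}{-5 + J} J = \frac{J O \left(3 + O\right)}{-5 + J}$)
$Q{\left(x \right)} = \frac{15}{x - \frac{3 x \left(3 + x\right)}{2}}$ ($Q{\left(x \right)} = \frac{9 + 6}{\frac{3 x \left(3 + x\right)}{-5 + 3} + x} = \frac{15}{\frac{3 x \left(3 + x\right)}{-2} + x} = \frac{15}{3 x \left(- \frac{1}{2}\right) \left(3 + x\right) + x} = \frac{15}{- \frac{3 x \left(3 + x\right)}{2} + x} = \frac{15}{x - \frac{3 x \left(3 + x\right)}{2}}$)
$Q^{2}{\left(3 \left(-7\right) \right)} = \left(\frac{30}{3 \left(-7\right) \left(-7 - 3 \cdot 3 \left(-7\right)\right)}\right)^{2} = \left(\frac{30}{\left(-21\right) \left(-7 - -63\right)}\right)^{2} = \left(30 \left(- \frac{1}{21}\right) \frac{1}{-7 + 63}\right)^{2} = \left(30 \left(- \frac{1}{21}\right) \frac{1}{56}\right)^{2} = \left(- \frac{5}{196}\right)^{2} = \frac{25}{38416}$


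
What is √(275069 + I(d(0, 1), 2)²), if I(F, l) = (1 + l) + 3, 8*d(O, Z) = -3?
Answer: √275105 ≈ 524.50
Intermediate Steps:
d(O, Z) = -3/8 (d(O, Z) = (⅛)*(-3) = -3/8)
I(F, l) = 4 + l
√(275069 + I(d(0, 1), 2)²) = √(275069 + (4 + 2)²) = √(275069 + 6²) = √(275069 + 36) = √275105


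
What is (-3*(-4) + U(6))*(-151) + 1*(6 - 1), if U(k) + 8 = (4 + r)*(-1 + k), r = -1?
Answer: -2864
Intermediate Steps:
U(k) = -11 + 3*k (U(k) = -8 + (4 - 1)*(-1 + k) = -8 + 3*(-1 + k) = -8 + (-3 + 3*k) = -11 + 3*k)
(-3*(-4) + U(6))*(-151) + 1*(6 - 1) = (-3*(-4) + (-11 + 3*6))*(-151) + 1*(6 - 1) = (12 + (-11 + 18))*(-151) + 1*5 = (12 + 7)*(-151) + 5 = 19*(-151) + 5 = -2869 + 5 = -2864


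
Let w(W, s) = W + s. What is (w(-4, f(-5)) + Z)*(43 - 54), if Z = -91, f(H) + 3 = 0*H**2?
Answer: 1078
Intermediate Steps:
f(H) = -3 (f(H) = -3 + 0*H**2 = -3 + 0 = -3)
(w(-4, f(-5)) + Z)*(43 - 54) = ((-4 - 3) - 91)*(43 - 54) = (-7 - 91)*(-11) = -98*(-11) = 1078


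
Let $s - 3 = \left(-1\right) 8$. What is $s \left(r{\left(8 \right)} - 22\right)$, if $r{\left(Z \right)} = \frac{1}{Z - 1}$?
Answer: $\frac{765}{7} \approx 109.29$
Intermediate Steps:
$r{\left(Z \right)} = \frac{1}{-1 + Z}$
$s = -5$ ($s = 3 - 8 = -5$)
$s \left(r{\left(8 \right)} - 22\right) = - 5 \left(\frac{1}{-1 + 8} - 22\right) = - 5 \left(\frac{1}{7} - 22\right) = \left(-5\right) \left(- \frac{153}{7}\right) = \frac{765}{7}$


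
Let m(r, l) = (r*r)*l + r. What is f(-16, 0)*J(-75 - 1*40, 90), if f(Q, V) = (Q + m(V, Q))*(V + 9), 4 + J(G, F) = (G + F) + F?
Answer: -8784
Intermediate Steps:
m(r, l) = r + l*r² (m(r, l) = r²*l + r = l*r² + r = r + l*r²)
J(G, F) = -4 + G + 2*F (J(G, F) = -4 + ((G + F) + F) = -4 + ((F + G) + F) = -4 + (G + 2*F) = -4 + G + 2*F)
f(Q, V) = (9 + V)*(Q + V*(1 + Q*V)) (f(Q, V) = (Q + V*(1 + Q*V))*(V + 9) = (Q + V*(1 + Q*V))*(9 + V) = (9 + V)*(Q + V*(1 + Q*V)))
f(-16, 0)*J(-75 - 1*40, 90) = (9*(-16) - 16*0 + 0²*(1 - 16*0) + 9*0*(1 - 16*0))*(-4 + (-75 - 1*40) + 2*90) = (-144 + 0 + 0*(1 + 0) + 9*0*(1 + 0))*(-4 + (-75 - 40) + 180) = (-144 + 0 + 0*1 + 9*0*1)*(-4 - 115 + 180) = (-144 + 0 + 0 + 0)*61 = -144*61 = -8784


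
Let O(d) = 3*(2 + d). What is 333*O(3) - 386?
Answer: 4609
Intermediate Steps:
O(d) = 6 + 3*d
333*O(3) - 386 = 333*(6 + 3*3) - 386 = 333*(6 + 9) - 386 = 333*15 - 386 = 4995 - 386 = 4609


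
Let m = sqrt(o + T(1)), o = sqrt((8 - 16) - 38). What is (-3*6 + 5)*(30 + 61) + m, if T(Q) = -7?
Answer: -1183 + sqrt(-7 + I*sqrt(46)) ≈ -1181.8 + 2.8937*I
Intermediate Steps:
o = I*sqrt(46) (o = sqrt(-8 - 38) = sqrt(-46) = I*sqrt(46) ≈ 6.7823*I)
m = sqrt(-7 + I*sqrt(46)) (m = sqrt(I*sqrt(46) - 7) = sqrt(-7 + I*sqrt(46)) ≈ 1.1719 + 2.8937*I)
(-3*6 + 5)*(30 + 61) + m = (-3*6 + 5)*(30 + 61) + sqrt(-7 + I*sqrt(46)) = (-18 + 5)*91 + sqrt(-7 + I*sqrt(46)) = -13*91 + sqrt(-7 + I*sqrt(46)) = -1183 + sqrt(-7 + I*sqrt(46))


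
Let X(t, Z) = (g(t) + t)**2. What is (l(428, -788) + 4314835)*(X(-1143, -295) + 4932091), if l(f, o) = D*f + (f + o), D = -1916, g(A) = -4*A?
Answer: 58322447894364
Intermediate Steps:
X(t, Z) = 9*t**2 (X(t, Z) = (-4*t + t)**2 = (-3*t)**2 = 9*t**2)
l(f, o) = o - 1915*f (l(f, o) = -1916*f + (f + o) = o - 1915*f)
(l(428, -788) + 4314835)*(X(-1143, -295) + 4932091) = ((-788 - 1915*428) + 4314835)*(9*(-1143)**2 + 4932091) = ((-788 - 819620) + 4314835)*(9*1306449 + 4932091) = (-820408 + 4314835)*(11758041 + 4932091) = 3494427*16690132 = 58322447894364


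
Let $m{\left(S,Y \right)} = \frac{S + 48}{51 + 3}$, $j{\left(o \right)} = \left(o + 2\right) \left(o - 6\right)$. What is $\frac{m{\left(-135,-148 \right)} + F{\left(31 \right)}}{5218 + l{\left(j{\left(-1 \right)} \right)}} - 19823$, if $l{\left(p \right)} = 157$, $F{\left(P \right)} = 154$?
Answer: $- \frac{1917872507}{96750} \approx -19823.0$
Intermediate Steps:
$j{\left(o \right)} = \left(-6 + o\right) \left(2 + o\right)$ ($j{\left(o \right)} = \left(2 + o\right) \left(-6 + o\right) = \left(-6 + o\right) \left(2 + o\right)$)
$m{\left(S,Y \right)} = \frac{8}{9} + \frac{S}{54}$ ($m{\left(S,Y \right)} = \frac{48 + S}{54} = \left(48 + S\right) \frac{1}{54} = \frac{8}{9} + \frac{S}{54}$)
$\frac{m{\left(-135,-148 \right)} + F{\left(31 \right)}}{5218 + l{\left(j{\left(-1 \right)} \right)}} - 19823 = \frac{\left(\frac{8}{9} + \frac{1}{54} \left(-135\right)\right) + 154}{5218 + 157} - 19823 = \frac{\left(\frac{8}{9} - \frac{5}{2}\right) + 154}{5375} - 19823 = \left(- \frac{29}{18} + 154\right) \frac{1}{5375} - 19823 = \frac{2743}{18} \cdot \frac{1}{5375} - 19823 = \frac{2743}{96750} - 19823 = - \frac{1917872507}{96750}$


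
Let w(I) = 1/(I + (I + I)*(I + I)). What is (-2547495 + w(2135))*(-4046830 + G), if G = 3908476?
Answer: 2142349914354408232/6078345 ≈ 3.5246e+11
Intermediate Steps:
w(I) = 1/(I + 4*I²) (w(I) = 1/(I + (2*I)*(2*I)) = 1/(I + 4*I²))
(-2547495 + w(2135))*(-4046830 + G) = (-2547495 + 1/(2135*(1 + 4*2135)))*(-4046830 + 3908476) = (-2547495 + 1/(2135*(1 + 8540)))*(-138354) = (-2547495 + (1/2135)/8541)*(-138354) = (-2547495 + (1/2135)*(1/8541))*(-138354) = (-2547495 + 1/18235035)*(-138354) = -46453660487324/18235035*(-138354) = 2142349914354408232/6078345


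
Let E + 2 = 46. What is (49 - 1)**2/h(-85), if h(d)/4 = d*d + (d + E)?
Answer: 36/449 ≈ 0.080178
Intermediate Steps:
E = 44 (E = -2 + 46 = 44)
h(d) = 176 + 4*d + 4*d**2 (h(d) = 4*(d*d + (d + 44)) = 4*(d**2 + (44 + d)) = 4*(44 + d + d**2) = 176 + 4*d + 4*d**2)
(49 - 1)**2/h(-85) = (49 - 1)**2/(176 + 4*(-85) + 4*(-85)**2) = 48**2/(176 - 340 + 4*7225) = 2304/(176 - 340 + 28900) = 2304/28736 = 2304*(1/28736) = 36/449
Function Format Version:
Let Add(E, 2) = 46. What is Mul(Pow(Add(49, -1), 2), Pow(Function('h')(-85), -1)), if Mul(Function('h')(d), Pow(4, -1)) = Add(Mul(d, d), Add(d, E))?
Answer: Rational(36, 449) ≈ 0.080178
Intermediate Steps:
E = 44 (E = Add(-2, 46) = 44)
Function('h')(d) = Add(176, Mul(4, d), Mul(4, Pow(d, 2))) (Function('h')(d) = Mul(4, Add(Mul(d, d), Add(d, 44))) = Mul(4, Add(Pow(d, 2), Add(44, d))) = Mul(4, Add(44, d, Pow(d, 2))) = Add(176, Mul(4, d), Mul(4, Pow(d, 2))))
Mul(Pow(Add(49, -1), 2), Pow(Function('h')(-85), -1)) = Mul(Pow(Add(49, -1), 2), Pow(Add(176, Mul(4, -85), Mul(4, Pow(-85, 2))), -1)) = Mul(Pow(48, 2), Pow(Add(176, -340, Mul(4, 7225)), -1)) = Mul(2304, Pow(Add(176, -340, 28900), -1)) = Mul(2304, Pow(28736, -1)) = Mul(2304, Rational(1, 28736)) = Rational(36, 449)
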